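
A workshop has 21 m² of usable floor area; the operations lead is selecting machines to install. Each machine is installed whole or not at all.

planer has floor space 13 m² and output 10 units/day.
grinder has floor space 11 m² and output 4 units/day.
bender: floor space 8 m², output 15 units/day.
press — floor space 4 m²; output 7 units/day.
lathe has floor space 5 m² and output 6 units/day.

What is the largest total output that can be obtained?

28

Allowing fractional choices, the relaxed optimum would be about 31.1, but machines are indivisible.
planer + bender: floor space 13 + 8 = 21 ≤ 21, output 10 + 15 = 25.
bender + press + lathe: floor space 8 + 4 + 5 = 17 ≤ 21, output 15 + 7 + 6 = 28.
bender + press: floor space 8 + 4 = 12 ≤ 21, output 15 + 7 = 22.
Best is bender, press, and lathe with total output 28.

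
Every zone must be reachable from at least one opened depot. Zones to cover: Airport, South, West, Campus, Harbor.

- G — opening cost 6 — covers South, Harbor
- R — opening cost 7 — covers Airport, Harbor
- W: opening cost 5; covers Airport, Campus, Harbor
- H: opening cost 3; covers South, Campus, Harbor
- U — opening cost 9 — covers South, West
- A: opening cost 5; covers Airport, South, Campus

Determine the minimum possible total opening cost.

14

Choose W and U: together they cover Airport, South, West, Campus, Harbor — every zone.
Total opening cost: 5 + 9 = 14.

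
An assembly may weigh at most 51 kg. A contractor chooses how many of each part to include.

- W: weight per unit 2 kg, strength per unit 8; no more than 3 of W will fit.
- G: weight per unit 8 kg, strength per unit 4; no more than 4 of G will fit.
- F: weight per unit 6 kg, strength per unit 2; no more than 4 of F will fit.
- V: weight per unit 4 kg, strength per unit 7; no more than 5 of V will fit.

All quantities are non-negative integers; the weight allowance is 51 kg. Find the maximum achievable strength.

71

This is a bounded integer knapsack.
Take 3×W, 3×G, and 5×V: weight 50 ≤ 51, strength 3·8 + 3·4 + 5·7 = 71.
W has the best ratio (8/2) and is taken to its limit of 3; remaining capacity is filled optimally with the others.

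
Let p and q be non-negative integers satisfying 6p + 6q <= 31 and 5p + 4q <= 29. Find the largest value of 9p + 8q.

45

(p,q)=(5,0): 6·5+6·0=30≤31, 5·5+4·0=25≤29, objective 45.
(p,q)=(4,1): 6·4+6·1=30≤31, 5·4+4·1=24≤29, objective 44.
The best lattice point is (5,0), giving 45.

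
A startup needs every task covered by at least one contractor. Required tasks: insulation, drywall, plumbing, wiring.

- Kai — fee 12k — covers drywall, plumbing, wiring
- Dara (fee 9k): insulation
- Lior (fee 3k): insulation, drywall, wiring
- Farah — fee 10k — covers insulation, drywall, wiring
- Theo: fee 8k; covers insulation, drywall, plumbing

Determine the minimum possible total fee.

11

Choose Lior and Theo: together they cover insulation, drywall, plumbing, wiring — every task.
Total fee: 3 + 8 = 11.
No cover costs less than 11.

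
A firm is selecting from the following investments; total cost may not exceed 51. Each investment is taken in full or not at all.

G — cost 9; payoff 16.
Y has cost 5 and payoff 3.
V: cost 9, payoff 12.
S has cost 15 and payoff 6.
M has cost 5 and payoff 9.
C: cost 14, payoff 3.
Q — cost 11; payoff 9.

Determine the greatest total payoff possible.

52

Take G, V, S, M, and Q: cost 9 + 9 + 15 + 5 + 11 = 49 ≤ 51, payoff 16 + 12 + 6 + 9 + 9 = 52.
No other feasible combination does better.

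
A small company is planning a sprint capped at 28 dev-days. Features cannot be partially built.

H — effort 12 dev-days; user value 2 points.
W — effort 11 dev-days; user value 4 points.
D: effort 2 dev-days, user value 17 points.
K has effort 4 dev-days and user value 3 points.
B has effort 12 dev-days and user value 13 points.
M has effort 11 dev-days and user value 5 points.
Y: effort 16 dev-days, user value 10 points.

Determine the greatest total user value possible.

35

Allowing fractional choices, the relaxed optimum would be about 39.2, but features are indivisible.
W + D + B: effort 11 + 2 + 12 = 25 ≤ 28, user value 4 + 17 + 13 = 34.
D + B + M: effort 2 + 12 + 11 = 25 ≤ 28, user value 17 + 13 + 5 = 35.
D + K + B: effort 2 + 4 + 12 = 18 ≤ 28, user value 17 + 3 + 13 = 33.
Best is D, B, and M with total user value 35.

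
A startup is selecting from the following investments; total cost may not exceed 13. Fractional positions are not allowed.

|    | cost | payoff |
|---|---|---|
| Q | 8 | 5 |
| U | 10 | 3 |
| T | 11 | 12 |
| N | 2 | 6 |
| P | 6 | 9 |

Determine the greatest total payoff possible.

Allowing fractional choices, the relaxed optimum would be about 20.5, but investments are indivisible.
T + N: cost 11 + 2 = 13 ≤ 13, payoff 12 + 6 = 18.
T: cost 11 ≤ 13, payoff 12.
N + P: cost 2 + 6 = 8 ≤ 13, payoff 6 + 9 = 15.
Best is T and N with total payoff 18.

18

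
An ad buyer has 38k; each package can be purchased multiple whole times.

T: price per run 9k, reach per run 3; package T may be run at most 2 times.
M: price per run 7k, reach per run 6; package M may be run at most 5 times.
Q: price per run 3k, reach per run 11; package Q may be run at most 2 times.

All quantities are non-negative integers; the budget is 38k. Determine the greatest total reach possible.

This is a bounded integer knapsack.
Q has the best ratio (11/3); taking only Q gives at most 2×11 = 22 (stopped by the supply cap of 2).
Mixing does better — 4×M and 2×Q: price 34 ≤ 38, reach 4·6 + 2·11 = 46.

46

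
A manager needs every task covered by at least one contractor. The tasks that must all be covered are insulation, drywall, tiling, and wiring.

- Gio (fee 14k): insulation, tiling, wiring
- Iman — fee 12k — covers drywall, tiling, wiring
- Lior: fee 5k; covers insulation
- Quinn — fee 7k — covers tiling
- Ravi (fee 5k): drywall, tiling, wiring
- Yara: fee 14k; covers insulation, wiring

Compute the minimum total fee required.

10

Choose Lior and Ravi: together they cover insulation, drywall, tiling, wiring — every task.
Total fee: 5 + 5 = 10.
No cover costs less than 10.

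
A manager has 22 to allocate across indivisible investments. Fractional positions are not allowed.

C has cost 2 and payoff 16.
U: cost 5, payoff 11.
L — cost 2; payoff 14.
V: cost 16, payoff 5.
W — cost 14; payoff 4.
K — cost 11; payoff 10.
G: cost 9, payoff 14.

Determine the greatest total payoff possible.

Allowing fractional choices, the relaxed optimum would be about 58.6, but investments are indivisible.
C + U + L + K: cost 2 + 5 + 2 + 11 = 20 ≤ 22, payoff 16 + 11 + 14 + 10 = 51.
C + U + L + G: cost 2 + 5 + 2 + 9 = 18 ≤ 22, payoff 16 + 11 + 14 + 14 = 55.
Best is C, U, L, and G with total payoff 55.

55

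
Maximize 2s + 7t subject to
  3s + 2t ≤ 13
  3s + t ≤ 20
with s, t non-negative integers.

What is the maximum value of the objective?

42

(s,t)=(0,6) is feasible, giving 42.
(s,t)=(1,5) is feasible, giving 37.
(s,t)=(0,5) is feasible, giving 35.
No feasible integer point exceeds 42.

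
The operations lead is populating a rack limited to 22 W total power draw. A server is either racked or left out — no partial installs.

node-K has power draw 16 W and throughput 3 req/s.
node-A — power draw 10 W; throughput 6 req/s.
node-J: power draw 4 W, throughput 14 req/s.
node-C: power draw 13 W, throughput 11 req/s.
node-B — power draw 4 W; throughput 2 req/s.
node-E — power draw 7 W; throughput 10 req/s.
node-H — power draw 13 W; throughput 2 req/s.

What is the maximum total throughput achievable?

Allowing fractional choices, the relaxed optimum would be about 33.3, but servers are indivisible.
node-A + node-J + node-E: power draw 10 + 4 + 7 = 21 ≤ 22, throughput 6 + 14 + 10 = 30.
node-J + node-C + node-B: power draw 4 + 13 + 4 = 21 ≤ 22, throughput 14 + 11 + 2 = 27.
node-J + node-B + node-E: power draw 4 + 4 + 7 = 15 ≤ 22, throughput 14 + 2 + 10 = 26.
Best is node-A, node-J, and node-E with total throughput 30.

30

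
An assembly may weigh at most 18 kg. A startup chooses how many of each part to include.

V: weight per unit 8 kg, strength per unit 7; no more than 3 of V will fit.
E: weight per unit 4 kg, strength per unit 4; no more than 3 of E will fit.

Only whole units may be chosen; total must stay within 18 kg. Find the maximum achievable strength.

E has the best ratio (4/4); taking only E gives at most 3×4 = 12 (stopped by the supply cap of 3).
Mixing does better — 1×V and 2×E: weight 16 ≤ 18, strength 1·7 + 2·4 = 15.

15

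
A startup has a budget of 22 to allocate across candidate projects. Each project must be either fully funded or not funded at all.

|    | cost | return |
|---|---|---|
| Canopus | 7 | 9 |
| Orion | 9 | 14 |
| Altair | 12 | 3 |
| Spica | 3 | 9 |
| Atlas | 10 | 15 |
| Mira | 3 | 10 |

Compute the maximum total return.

Canopus + Orion + Spica + Mira: cost 7 + 9 + 3 + 3 = 22 ≤ 22, return 9 + 14 + 9 + 10 = 42.
Orion + Spica + Atlas: cost 9 + 3 + 10 = 22 ≤ 22, return 14 + 9 + 15 = 38.
Orion + Atlas + Mira: cost 9 + 10 + 3 = 22 ≤ 22, return 14 + 15 + 10 = 39.
Best is Canopus, Orion, Spica, and Mira with total return 42.

42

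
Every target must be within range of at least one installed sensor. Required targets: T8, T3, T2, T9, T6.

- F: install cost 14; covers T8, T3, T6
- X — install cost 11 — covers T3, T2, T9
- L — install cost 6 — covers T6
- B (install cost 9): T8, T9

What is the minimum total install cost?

25

The greedy cost-per-new-target heuristic would pick X, L, and B for 26, but a cheaper cover exists.
Choose F and X: together they cover T8, T3, T2, T9, T6 — every target.
Total install cost: 14 + 11 = 25.
No cover costs less than 25.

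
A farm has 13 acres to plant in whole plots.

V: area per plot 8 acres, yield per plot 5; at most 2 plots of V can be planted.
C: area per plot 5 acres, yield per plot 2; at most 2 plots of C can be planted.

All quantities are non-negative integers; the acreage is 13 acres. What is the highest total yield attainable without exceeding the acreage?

7

V has the best ratio (5/8); taking only V gives at most 1×5 = 5 (stopped by the area limit).
Mixing does better — 1×V and 1×C: area 13 ≤ 13, yield 1·5 + 1·2 = 7.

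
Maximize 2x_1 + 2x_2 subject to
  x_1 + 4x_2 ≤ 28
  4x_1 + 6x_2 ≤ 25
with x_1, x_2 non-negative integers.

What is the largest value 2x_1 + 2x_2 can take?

(x_1,x_2)=(6,0): 1·6+4·0=6≤28, 4·6+6·0=24≤25, objective 12.
(x_1,x_2)=(5,0): 1·5+4·0=5≤28, 4·5+6·0=20≤25, objective 10.
No feasible integer point exceeds 12.

12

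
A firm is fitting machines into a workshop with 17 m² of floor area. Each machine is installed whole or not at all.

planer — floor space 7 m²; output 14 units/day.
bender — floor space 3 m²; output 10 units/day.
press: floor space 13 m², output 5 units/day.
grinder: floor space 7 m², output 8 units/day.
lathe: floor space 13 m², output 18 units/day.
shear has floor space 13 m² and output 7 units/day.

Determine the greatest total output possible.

This is an integer program with binary decision variables.
planer + bender + grinder: floor space 7 + 3 + 7 = 17 ≤ 17, output 14 + 10 + 8 = 32.
planer + bender: floor space 7 + 3 = 10 ≤ 17, output 14 + 10 = 24.
bender + lathe: floor space 3 + 13 = 16 ≤ 17, output 10 + 18 = 28.
Best is planer, bender, and grinder with total output 32.

32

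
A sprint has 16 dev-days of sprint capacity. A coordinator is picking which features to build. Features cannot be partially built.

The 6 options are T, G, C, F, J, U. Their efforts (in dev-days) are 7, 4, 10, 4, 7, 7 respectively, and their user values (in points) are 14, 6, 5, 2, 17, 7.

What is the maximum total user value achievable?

31

Take T and J: effort 7 + 7 = 14 ≤ 16, user value 14 + 17 = 31.
No other feasible combination does better.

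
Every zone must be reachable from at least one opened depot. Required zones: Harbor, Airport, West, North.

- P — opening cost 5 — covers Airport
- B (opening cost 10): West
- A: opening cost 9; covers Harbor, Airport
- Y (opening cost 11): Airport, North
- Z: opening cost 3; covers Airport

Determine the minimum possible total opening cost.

The greedy cost-per-new-zone heuristic would pick Z, A, B, and Y for 33, but a cheaper cover exists.
Choose B, A, and Y: together they cover Harbor, Airport, West, North — every zone.
Total opening cost: 10 + 9 + 11 = 30.
No cover costs less than 30.

30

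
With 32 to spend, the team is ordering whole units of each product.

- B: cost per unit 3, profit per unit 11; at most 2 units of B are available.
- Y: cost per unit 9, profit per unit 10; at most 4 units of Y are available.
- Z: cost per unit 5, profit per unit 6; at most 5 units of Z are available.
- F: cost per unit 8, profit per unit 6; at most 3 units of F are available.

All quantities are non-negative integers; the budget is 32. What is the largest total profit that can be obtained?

52

B has the best ratio (11/3); taking only B gives at most 2×11 = 22 (stopped by the supply cap of 2).
Mixing does better — 2×B and 5×Z: cost 31 ≤ 32, profit 2·11 + 5·6 = 52.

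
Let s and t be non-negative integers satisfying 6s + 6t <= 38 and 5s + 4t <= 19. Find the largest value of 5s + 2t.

The continuous relaxation peaks at (3.8, 0) with value 19.00; rounding to a feasible lattice point costs some objective.
(s,t)=(3,1): 6·3+6·1=24≤38, 5·3+4·1=19≤19, objective 17.
(s,t)=(3,0): 6·3+6·0=18≤38, 5·3+4·0=15≤19, objective 15.
(s,t)=(2,2): 6·2+6·2=24≤38, 5·2+4·2=18≤19, objective 14.
(s,t)=(2,1): 6·2+6·1=18≤38, 5·2+4·1=14≤19, objective 12.
Maximum is 17 at (s,t)=(3,1).

17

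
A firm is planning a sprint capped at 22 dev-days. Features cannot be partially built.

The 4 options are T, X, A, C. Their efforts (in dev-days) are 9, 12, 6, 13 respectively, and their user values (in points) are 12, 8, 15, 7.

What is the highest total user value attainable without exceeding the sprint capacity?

X + A: effort 12 + 6 = 18 ≤ 22, user value 8 + 15 = 23.
A + C: effort 6 + 13 = 19 ≤ 22, user value 15 + 7 = 22.
T + A: effort 9 + 6 = 15 ≤ 22, user value 12 + 15 = 27.
Best is T and A with total user value 27.

27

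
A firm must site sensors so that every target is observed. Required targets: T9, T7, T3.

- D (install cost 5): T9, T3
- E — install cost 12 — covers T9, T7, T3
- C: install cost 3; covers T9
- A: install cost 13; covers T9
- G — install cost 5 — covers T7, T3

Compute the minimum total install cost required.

8

The greedy cost-per-new-target heuristic would pick D and G for 10, but a cheaper cover exists.
Choose C and G: together they cover T9, T7, T3 — every target.
Total install cost: 3 + 5 = 8.
No cover costs less than 8.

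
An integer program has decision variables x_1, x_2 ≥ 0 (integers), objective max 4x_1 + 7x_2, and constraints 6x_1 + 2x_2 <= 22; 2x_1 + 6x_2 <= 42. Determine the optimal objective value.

49

(x_1,x_2)=(0,7) is feasible, giving 49.
(x_1,x_2)=(1,6) is feasible, giving 46.
(x_1,x_2)=(2,5) is feasible, giving 43.
(x_1,x_2)=(0,6) is feasible, giving 42.
No feasible integer point exceeds 49.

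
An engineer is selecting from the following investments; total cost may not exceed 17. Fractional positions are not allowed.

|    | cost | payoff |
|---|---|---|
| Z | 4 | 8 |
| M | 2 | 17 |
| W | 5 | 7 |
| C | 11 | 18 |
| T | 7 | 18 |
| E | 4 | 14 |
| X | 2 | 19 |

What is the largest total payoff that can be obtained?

Allowing fractional choices, the relaxed optimum would be about 72.0, but investments are indivisible.
M + T + E + X: cost 2 + 7 + 4 + 2 = 15 ≤ 17, payoff 17 + 18 + 14 + 19 = 68.
Z + M + W + E + X: cost 4 + 2 + 5 + 4 + 2 = 17 ≤ 17, payoff 8 + 17 + 7 + 14 + 19 = 65.
Best is M, T, E, and X with total payoff 68.

68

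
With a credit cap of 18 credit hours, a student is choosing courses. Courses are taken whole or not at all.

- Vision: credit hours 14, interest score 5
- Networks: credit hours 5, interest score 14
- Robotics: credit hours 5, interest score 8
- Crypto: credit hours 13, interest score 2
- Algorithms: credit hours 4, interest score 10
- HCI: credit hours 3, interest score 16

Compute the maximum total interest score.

Allowing fractional choices, the relaxed optimum would be about 48.4, but courses are indivisible.
Networks + Robotics + Algorithms + HCI: credit hours 5 + 5 + 4 + 3 = 17 ≤ 18, interest score 14 + 8 + 10 + 16 = 48.
Networks + Algorithms + HCI: credit hours 5 + 4 + 3 = 12 ≤ 18, interest score 14 + 10 + 16 = 40.
Networks + Robotics + HCI: credit hours 5 + 5 + 3 = 13 ≤ 18, interest score 14 + 8 + 16 = 38.
Best is Networks, Robotics, Algorithms, and HCI with total interest score 48.

48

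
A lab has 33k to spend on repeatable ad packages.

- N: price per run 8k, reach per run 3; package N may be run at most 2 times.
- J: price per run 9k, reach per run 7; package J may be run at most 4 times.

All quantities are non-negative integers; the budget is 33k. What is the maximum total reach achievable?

This is a bounded integer knapsack.
Take 3×J: price 27 ≤ 33, reach 3·7 = 21.
No other integer combination yields more.

21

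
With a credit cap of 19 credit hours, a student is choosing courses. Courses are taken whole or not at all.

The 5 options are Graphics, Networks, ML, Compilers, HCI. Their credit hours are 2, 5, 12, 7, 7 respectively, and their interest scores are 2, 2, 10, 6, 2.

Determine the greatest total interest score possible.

16

Graphics + ML: credit hours 2 + 12 = 14 ≤ 19, interest score 2 + 10 = 12.
ML + Compilers: credit hours 12 + 7 = 19 ≤ 19, interest score 10 + 6 = 16.
Graphics + Networks + ML: credit hours 2 + 5 + 12 = 19 ≤ 19, interest score 2 + 2 + 10 = 14.
Best is ML and Compilers with total interest score 16.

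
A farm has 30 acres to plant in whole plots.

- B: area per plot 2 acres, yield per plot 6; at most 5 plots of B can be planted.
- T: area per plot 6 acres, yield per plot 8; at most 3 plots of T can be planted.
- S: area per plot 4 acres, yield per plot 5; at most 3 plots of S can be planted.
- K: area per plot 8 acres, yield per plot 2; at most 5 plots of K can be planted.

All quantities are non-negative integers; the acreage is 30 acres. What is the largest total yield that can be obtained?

56

This is a bounded integer knapsack.
Take 5×B, 2×T, and 2×S: area 30 ≤ 30, yield 5·6 + 2·8 + 2·5 = 56.
B has the best ratio (6/2) and is taken to its limit of 5; remaining capacity is filled optimally with the others.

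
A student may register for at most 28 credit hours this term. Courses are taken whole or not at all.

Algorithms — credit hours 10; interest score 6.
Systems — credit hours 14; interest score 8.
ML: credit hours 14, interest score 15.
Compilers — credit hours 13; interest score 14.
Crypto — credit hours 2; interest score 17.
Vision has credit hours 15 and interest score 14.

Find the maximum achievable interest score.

38

Allowing fractional choices, the relaxed optimum would be about 44.9, but courses are indivisible.
Algorithms + ML + Crypto: credit hours 10 + 14 + 2 = 26 ≤ 28, interest score 6 + 15 + 17 = 38.
Algorithms + Compilers + Crypto: credit hours 10 + 13 + 2 = 25 ≤ 28, interest score 6 + 14 + 17 = 37.
Best is Algorithms, ML, and Crypto with total interest score 38.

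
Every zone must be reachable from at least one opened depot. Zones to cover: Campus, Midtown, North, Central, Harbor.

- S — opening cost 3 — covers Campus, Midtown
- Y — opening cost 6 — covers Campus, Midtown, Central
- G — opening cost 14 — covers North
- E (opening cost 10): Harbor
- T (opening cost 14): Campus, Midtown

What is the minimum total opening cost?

30

This is an integer covering problem.
The greedy cost-per-new-zone heuristic would pick S, Y, E, and G for 33, but a cheaper cover exists.
Choose Y, G, and E: together they cover Campus, Midtown, North, Central, Harbor — every zone.
Total opening cost: 6 + 14 + 10 = 30.
No cover costs less than 30.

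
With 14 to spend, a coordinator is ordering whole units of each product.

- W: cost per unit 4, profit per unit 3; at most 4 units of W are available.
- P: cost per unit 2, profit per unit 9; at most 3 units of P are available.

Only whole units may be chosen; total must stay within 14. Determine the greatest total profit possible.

33

P has the best ratio (9/2); taking only P gives at most 3×9 = 27 (stopped by the supply cap of 3).
Mixing does better — 2×W and 3×P: cost 14 ≤ 14, profit 2·3 + 3·9 = 33.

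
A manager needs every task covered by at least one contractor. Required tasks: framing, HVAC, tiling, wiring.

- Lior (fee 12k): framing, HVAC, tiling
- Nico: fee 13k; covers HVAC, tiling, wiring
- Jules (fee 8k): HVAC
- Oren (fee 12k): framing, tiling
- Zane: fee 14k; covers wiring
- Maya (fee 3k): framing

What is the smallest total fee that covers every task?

16

This is an integer covering problem.
Choose Nico and Maya: together they cover framing, HVAC, tiling, wiring — every task.
Total fee: 13 + 3 = 16.
No cover costs less than 16.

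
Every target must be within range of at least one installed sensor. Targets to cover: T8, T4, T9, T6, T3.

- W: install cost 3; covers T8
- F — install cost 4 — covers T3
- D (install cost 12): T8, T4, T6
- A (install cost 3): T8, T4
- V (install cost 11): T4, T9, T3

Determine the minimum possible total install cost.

The greedy cost-per-new-target heuristic would pick A, F, V, and D for 30, but a cheaper cover exists.
Choose D and V: together they cover T8, T4, T9, T6, T3 — every target.
Total install cost: 12 + 11 = 23.
No cover costs less than 23.

23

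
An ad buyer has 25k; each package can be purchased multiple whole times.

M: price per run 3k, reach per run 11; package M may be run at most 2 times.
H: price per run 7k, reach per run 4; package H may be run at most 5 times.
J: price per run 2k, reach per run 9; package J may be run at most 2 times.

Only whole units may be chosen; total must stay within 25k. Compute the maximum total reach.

This is a bounded integer knapsack.
2×M, 2×H, and 2×J: price 24 ≤ 25, reach 2·11 + 2·4 + 2·9 = 48.
2×M, 1×H, and 2×J: price 17 ≤ 25, reach 2·11 + 1·4 + 2·9 = 44.
Best is 48.

48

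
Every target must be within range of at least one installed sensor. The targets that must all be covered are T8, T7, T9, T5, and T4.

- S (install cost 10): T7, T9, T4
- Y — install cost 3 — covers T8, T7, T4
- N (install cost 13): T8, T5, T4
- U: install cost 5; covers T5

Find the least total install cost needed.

18

This is an integer covering problem.
Choose S, Y, and U: together they cover T8, T7, T9, T5, T4 — every target.
Total install cost: 10 + 3 + 5 = 18.
No cover costs less than 18.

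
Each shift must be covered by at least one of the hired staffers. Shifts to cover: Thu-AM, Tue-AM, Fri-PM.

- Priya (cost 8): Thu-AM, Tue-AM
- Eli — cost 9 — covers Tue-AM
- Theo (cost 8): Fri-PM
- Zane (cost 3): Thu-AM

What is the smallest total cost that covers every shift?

16

This is a weighted set-cover instance.
The greedy cost-per-new-shift heuristic would pick Zane, Priya, and Theo for 19, but a cheaper cover exists.
Choose Priya and Theo: together they cover Thu-AM, Tue-AM, Fri-PM — every shift.
Total cost: 8 + 8 = 16.
No cover costs less than 16.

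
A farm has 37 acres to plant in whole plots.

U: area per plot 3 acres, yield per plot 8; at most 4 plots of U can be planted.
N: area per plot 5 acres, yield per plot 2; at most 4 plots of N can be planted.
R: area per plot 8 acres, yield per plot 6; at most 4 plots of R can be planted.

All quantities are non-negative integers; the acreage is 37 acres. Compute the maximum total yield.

50

This is a bounded integer knapsack.
4×U, 1×N, and 2×R: area 33 ≤ 37, yield 4·8 + 1·2 + 2·6 = 46.
4×U and 3×R: area 36 ≤ 37, yield 4·8 + 3·6 = 50.
Best is 50.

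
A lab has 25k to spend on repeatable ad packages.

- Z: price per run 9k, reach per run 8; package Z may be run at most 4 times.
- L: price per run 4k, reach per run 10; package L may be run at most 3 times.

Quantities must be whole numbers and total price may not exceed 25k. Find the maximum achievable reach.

L has the best ratio (10/4); taking only L gives at most 3×10 = 30 (stopped by the supply cap of 3).
Mixing does better — 1×Z and 3×L: price 21 ≤ 25, reach 1·8 + 3·10 = 38.

38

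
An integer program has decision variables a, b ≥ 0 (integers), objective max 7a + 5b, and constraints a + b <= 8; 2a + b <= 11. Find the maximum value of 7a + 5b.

(a,b)=(3,5) is feasible, giving 46.
(a,b)=(2,6) is feasible, giving 44.
(a,b)=(3,4) is feasible, giving 41.
(a,b)=(2,5) is feasible, giving 39.
Maximum is 46 at (a,b)=(3,5).

46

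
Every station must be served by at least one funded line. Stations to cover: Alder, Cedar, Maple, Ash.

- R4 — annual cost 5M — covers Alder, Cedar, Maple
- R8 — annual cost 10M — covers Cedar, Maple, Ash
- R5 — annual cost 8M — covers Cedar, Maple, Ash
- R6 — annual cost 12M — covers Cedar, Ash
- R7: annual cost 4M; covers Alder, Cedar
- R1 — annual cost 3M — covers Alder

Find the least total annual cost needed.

The greedy cost-per-new-station heuristic would pick R4 and R5 for 13, but a cheaper cover exists.
Choose R5 and R1: together they cover Alder, Cedar, Maple, Ash — every station.
Total annual cost: 8 + 3 = 11.
No cover costs less than 11.

11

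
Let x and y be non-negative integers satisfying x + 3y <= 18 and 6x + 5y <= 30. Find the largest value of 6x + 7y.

(x,y)=(0,6): 1·0+3·6=18≤18, 6·0+5·6=30≤30, objective 42.
(x,y)=(0,5): 1·0+3·5=15≤18, 6·0+5·5=25≤30, objective 35.
Maximum is 42 at (x,y)=(0,6).

42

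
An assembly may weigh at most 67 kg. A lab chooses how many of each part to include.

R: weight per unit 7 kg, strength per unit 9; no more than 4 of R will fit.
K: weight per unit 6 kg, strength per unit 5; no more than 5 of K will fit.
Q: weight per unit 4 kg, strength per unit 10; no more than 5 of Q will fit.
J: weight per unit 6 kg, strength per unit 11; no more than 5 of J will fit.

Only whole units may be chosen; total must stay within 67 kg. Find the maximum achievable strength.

123

Q has the best ratio (10/4); taking only Q gives at most 5×10 = 50 (stopped by the supply cap of 5).
Mixing does better — 2×R, 5×Q, and 5×J: weight 64 ≤ 67, strength 2·9 + 5·10 + 5·11 = 123.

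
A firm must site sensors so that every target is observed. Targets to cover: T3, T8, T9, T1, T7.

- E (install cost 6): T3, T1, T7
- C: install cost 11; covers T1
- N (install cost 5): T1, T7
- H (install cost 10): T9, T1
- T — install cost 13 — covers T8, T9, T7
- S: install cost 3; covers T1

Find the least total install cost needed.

19

Choose E and T: together they cover T3, T8, T9, T1, T7 — every target.
Total install cost: 6 + 13 = 19.
No cover costs less than 19.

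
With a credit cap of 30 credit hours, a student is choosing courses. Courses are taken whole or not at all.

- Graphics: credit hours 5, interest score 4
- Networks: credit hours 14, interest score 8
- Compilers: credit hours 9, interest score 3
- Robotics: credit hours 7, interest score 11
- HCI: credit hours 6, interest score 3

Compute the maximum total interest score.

This is a 0-1 knapsack instance.
Take Graphics, Networks, and Robotics: credit hours 5 + 14 + 7 = 26 ≤ 30, interest score 4 + 8 + 11 = 23.
No other feasible combination does better.

23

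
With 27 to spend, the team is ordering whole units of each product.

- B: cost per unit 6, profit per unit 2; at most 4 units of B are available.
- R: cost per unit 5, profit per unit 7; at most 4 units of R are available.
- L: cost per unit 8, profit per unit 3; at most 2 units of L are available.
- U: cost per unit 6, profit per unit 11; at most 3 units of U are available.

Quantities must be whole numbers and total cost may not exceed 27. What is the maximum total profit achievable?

43

This is a bounded integer knapsack.
1×R and 3×U: cost 23 ≤ 27, profit 1·7 + 3·11 = 40.
3×R and 2×U: cost 27 ≤ 27, profit 3·7 + 2·11 = 43.
Best is 43.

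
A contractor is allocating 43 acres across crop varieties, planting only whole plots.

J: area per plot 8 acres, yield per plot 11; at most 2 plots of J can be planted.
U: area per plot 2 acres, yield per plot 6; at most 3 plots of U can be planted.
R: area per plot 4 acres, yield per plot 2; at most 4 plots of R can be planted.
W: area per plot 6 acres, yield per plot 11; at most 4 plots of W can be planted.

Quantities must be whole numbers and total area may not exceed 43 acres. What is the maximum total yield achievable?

This is a bounded integer knapsack.
Take 1×J, 3×U, 1×R, and 4×W: area 42 ≤ 43, yield 1·11 + 3·6 + 1·2 + 4·11 = 75.
U has the best ratio (6/2) and is taken to its limit of 3; remaining capacity is filled optimally with the others.

75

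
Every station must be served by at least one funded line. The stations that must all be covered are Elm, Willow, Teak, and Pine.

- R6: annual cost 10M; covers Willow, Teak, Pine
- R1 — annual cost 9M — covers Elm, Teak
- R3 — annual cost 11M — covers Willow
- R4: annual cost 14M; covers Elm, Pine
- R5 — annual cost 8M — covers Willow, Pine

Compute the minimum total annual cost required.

17

The greedy cost-per-new-station heuristic would pick R6 and R1 for 19, but a cheaper cover exists.
Choose R1 and R5: together they cover Elm, Willow, Teak, Pine — every station.
Total annual cost: 9 + 8 = 17.
No cover costs less than 17.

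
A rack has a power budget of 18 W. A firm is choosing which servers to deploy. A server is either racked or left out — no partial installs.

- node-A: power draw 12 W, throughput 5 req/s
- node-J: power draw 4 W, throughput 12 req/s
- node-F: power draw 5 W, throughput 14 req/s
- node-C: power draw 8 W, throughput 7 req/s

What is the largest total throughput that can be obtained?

33

node-F + node-C: power draw 5 + 8 = 13 ≤ 18, throughput 14 + 7 = 21.
node-J + node-F + node-C: power draw 4 + 5 + 8 = 17 ≤ 18, throughput 12 + 14 + 7 = 33.
node-J + node-F: power draw 4 + 5 = 9 ≤ 18, throughput 12 + 14 = 26.
Best is node-J, node-F, and node-C with total throughput 33.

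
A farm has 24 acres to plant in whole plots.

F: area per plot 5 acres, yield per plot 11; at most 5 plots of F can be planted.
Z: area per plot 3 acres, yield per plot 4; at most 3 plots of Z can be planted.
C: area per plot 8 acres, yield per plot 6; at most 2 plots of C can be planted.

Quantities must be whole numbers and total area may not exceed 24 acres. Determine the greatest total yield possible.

48

This is a bounded integer knapsack.
Take 4×F and 1×Z: area 23 ≤ 24, yield 4·11 + 1·4 = 48.
No other integer combination yields more.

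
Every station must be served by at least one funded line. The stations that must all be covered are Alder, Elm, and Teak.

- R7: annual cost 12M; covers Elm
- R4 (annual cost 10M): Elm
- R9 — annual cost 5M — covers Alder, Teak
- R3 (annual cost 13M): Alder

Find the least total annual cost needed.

15

Choose R4 and R9: together they cover Alder, Elm, Teak — every station.
Total annual cost: 10 + 5 = 15.
No cover costs less than 15.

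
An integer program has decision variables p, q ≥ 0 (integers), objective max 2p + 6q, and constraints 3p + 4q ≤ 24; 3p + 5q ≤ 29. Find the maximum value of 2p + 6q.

The continuous relaxation peaks at (0, 5.8) with value 34.80; rounding to a feasible lattice point costs some objective.
(p,q)=(1,5): 3·1+4·5=23≤24, 3·1+5·5=28≤29, objective 32.
(p,q)=(0,5): 3·0+4·5=20≤24, 3·0+5·5=25≤29, objective 30.
(p,q)=(2,4): 3·2+4·4=22≤24, 3·2+5·4=26≤29, objective 28.
Maximum is 32 at (p,q)=(1,5).

32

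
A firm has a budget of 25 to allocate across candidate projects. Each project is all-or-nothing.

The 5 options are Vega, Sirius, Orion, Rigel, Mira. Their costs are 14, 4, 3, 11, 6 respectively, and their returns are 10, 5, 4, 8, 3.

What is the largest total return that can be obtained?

20

This is an integer program with binary decision variables.
Take Sirius, Orion, Rigel, and Mira: cost 4 + 3 + 11 + 6 = 24 ≤ 25, return 5 + 4 + 8 + 3 = 20.
No other feasible combination does better.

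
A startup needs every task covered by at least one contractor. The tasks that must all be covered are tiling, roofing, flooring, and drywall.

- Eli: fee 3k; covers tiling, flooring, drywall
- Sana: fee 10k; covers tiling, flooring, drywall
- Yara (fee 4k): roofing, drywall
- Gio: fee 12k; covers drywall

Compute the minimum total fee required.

This is an integer covering problem.
Choose Eli and Yara: together they cover tiling, roofing, flooring, drywall — every task.
Total fee: 3 + 4 = 7.
No cover costs less than 7.

7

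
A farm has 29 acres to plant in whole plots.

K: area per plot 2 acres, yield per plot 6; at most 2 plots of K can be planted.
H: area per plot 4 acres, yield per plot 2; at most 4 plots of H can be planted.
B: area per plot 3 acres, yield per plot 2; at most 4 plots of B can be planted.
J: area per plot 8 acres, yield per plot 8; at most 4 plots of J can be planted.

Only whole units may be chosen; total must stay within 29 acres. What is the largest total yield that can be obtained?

36

This is a bounded integer knapsack.
2×K and 3×J: area 28 ≤ 29, yield 2·6 + 3·8 = 36.
2×K, 3×B, and 2×J: area 29 ≤ 29, yield 2·6 + 3·2 + 2·8 = 34.
Best is 36.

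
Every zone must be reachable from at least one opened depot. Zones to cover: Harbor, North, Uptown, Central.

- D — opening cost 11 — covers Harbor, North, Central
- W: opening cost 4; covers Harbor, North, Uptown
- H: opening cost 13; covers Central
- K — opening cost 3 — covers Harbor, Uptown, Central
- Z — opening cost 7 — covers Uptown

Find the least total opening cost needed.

7

Choose W and K: together they cover Harbor, North, Uptown, Central — every zone.
Total opening cost: 4 + 3 = 7.
No cover costs less than 7.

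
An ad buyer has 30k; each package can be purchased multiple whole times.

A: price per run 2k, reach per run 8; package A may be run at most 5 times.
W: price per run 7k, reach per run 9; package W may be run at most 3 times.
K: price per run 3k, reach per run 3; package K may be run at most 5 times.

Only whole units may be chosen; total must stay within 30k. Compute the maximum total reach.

64

Take 5×A, 2×W, and 2×K: price 30 ≤ 30, reach 5·8 + 2·9 + 2·3 = 64.
A has the best ratio (8/2) and is taken to its limit of 5; remaining capacity is filled optimally with the others.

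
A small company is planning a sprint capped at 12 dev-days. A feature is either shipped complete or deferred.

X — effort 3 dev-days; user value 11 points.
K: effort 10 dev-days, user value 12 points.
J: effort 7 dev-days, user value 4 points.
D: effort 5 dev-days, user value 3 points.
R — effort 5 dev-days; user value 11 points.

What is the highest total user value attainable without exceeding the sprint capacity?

This is an integer program with binary decision variables.
Take X and R: effort 3 + 5 = 8 ≤ 12, user value 11 + 11 = 22.
No other feasible combination does better.

22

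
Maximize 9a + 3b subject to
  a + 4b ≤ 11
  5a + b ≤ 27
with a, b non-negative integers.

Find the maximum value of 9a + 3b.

(a,b)=(5,1): 1·5+4·1=9≤11, 5·5+1·1=26≤27, objective 48.
(a,b)=(5,0): 1·5+4·0=5≤11, 5·5+1·0=25≤27, objective 45.
(a,b)=(4,1): 1·4+4·1=8≤11, 5·4+1·1=21≤27, objective 39.
No feasible integer point exceeds 48.

48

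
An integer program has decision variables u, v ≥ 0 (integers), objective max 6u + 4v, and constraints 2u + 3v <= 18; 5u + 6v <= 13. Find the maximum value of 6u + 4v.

(u,v)=(2,0): 2·2+3·0=4≤18, 5·2+6·0=10≤13, objective 12.
(u,v)=(1,1): 2·1+3·1=5≤18, 5·1+6·1=11≤13, objective 10.
Maximum is 12 at (u,v)=(2,0).

12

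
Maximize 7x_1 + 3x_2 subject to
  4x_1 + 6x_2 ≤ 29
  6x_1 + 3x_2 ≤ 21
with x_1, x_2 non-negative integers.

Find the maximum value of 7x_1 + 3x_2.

(x_1,x_2)=(3,1) is feasible, giving 24.
(x_1,x_2)=(3,0) is feasible, giving 21.
(x_1,x_2)=(2,2) is feasible, giving 20.
The best lattice point is (3,1), giving 24.

24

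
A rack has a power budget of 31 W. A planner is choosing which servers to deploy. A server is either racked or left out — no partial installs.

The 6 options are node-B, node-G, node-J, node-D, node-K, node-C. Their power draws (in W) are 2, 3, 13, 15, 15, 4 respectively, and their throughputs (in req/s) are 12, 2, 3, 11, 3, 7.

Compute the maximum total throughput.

Take node-B, node-G, node-D, and node-C: power draw 2 + 3 + 15 + 4 = 24 ≤ 31, throughput 12 + 2 + 11 + 7 = 32.
No other feasible combination does better.

32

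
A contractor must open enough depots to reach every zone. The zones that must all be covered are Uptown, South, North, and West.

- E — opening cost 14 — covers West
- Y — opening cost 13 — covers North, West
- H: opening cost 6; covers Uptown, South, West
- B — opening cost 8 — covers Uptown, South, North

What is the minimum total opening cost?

14

Choose H and B: together they cover Uptown, South, North, West — every zone.
Total opening cost: 6 + 8 = 14.
No cover costs less than 14.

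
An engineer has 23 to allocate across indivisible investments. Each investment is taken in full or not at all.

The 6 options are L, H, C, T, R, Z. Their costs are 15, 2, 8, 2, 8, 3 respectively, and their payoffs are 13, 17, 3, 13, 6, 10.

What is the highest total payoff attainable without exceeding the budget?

53

H + C + T + R + Z: cost 2 + 8 + 2 + 8 + 3 = 23 ≤ 23, payoff 17 + 3 + 13 + 6 + 10 = 49.
L + H + T + Z: cost 15 + 2 + 2 + 3 = 22 ≤ 23, payoff 13 + 17 + 13 + 10 = 53.
H + T + R + Z: cost 2 + 2 + 8 + 3 = 15 ≤ 23, payoff 17 + 13 + 6 + 10 = 46.
Best is L, H, T, and Z with total payoff 53.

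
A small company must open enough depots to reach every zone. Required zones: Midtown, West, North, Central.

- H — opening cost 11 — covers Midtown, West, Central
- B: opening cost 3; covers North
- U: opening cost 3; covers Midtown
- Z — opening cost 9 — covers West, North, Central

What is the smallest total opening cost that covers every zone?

Choose U and Z: together they cover Midtown, West, North, Central — every zone.
Total opening cost: 3 + 9 = 12.

12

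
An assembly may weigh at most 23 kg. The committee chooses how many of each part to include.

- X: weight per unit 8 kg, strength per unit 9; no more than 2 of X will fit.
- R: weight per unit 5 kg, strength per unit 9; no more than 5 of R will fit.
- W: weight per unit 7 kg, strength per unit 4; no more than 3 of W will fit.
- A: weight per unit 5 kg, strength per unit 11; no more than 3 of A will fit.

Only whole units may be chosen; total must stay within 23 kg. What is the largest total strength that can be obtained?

A has the best ratio (11/5); taking only A gives at most 3×11 = 33 (stopped by the supply cap of 3).
Mixing does better — 1×R and 3×A: weight 20 ≤ 23, strength 1·9 + 3·11 = 42.

42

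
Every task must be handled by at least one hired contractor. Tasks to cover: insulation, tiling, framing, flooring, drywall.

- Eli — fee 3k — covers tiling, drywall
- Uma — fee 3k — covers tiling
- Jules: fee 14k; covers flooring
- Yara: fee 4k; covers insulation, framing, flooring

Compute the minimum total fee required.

7

This is an integer covering problem.
Choose Eli and Yara: together they cover insulation, tiling, framing, flooring, drywall — every task.
Total fee: 3 + 4 = 7.
No cover costs less than 7.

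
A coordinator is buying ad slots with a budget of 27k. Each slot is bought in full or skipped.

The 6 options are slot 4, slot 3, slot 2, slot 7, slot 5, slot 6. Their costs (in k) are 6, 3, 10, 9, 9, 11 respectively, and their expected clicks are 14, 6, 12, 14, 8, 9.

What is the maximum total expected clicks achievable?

slot 4 + slot 7 + slot 6: cost 6 + 9 + 11 = 26 ≤ 27, expected clicks 14 + 14 + 9 = 37.
slot 4 + slot 2 + slot 7: cost 6 + 10 + 9 = 25 ≤ 27, expected clicks 14 + 12 + 14 = 40.
slot 4 + slot 3 + slot 7 + slot 5: cost 6 + 3 + 9 + 9 = 27 ≤ 27, expected clicks 14 + 6 + 14 + 8 = 42.
Best is slot 4, slot 3, slot 7, and slot 5 with total expected clicks 42.

42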